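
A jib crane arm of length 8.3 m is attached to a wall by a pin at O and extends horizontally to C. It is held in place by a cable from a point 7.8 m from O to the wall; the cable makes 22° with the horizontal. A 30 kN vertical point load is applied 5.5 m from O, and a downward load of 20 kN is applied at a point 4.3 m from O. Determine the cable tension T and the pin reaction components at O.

T = 85.90 kN, O_x = 79.65 kN, O_y = 17.82 kN

ΣM about O: T·sin22°·7.8 − 30·5.5 − 20·4.3 = 0 → T = 251/(7.8·0.374607) = 85.902 ≈ 85.90 kN.
ΣF_x = 0: O_x − T·cos22° = 0 → O_x = 85.902 × 0.927184 = 79.65 kN.
ΣF_y = 0: O_y + T·sin22° − 30 − 20 = 0 → O_y = 50 − 85.902 × 0.374607 = 17.82 kN.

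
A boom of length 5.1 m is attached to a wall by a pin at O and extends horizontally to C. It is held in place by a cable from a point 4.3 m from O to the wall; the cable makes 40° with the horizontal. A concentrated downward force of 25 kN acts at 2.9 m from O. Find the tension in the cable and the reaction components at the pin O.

T = 26.23 kN, O_x = 20.09 kN, O_y = 8.140 kN

ΣM about O: T·sin40°·4.3 − 25·2.9 = 0 → T = 72.5/(4.3·0.642788) = 26.2302 ≈ 26.23 kN.
ΣF_x = 0: O_x − T·cos40° = 0 → O_x = 26.2302 × 0.766044 = 20.09 kN.
ΣF_y = 0: O_y + T·sin40° − 25 = 0 → O_y = 25 − 26.2302 × 0.642788 = 8.140 kN.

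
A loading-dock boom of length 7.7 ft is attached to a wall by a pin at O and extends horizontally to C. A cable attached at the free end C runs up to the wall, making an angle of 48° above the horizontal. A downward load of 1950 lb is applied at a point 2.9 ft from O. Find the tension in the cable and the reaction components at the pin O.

T = 988.3 lb, O_x = 661.3 lb, O_y = 1216 lb

ΣM about O: T·sin48°·7.7 − 1950·2.9 = 0 → T = 5655/(7.7·0.743145) = 988.253 ≈ 988.3 lb.
ΣF_x = 0: O_x − T·cos48° = 0 → O_x = 988.253 × 0.669131 = 661.3 lb.
ΣF_y = 0: O_y + T·sin48° − 1950 = 0 → O_y = 1950 − 988.253 × 0.743145 = 1216 lb.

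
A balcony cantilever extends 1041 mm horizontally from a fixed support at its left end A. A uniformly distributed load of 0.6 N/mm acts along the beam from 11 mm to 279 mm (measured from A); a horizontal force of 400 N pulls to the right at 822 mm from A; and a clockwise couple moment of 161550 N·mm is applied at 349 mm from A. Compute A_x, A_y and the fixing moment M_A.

Resultant of the distributed load: 0.6 × 268 = 160.8 N at 145 mm from A.
ΣF_x = 0: A_x + 400 = 0 → A_x = -400.0 N.
ΣF_y = 0: A_y − 0.6·268 = 0 → A_y = 160.8 N.
ΣM about A: M_A − (0.6·268)·145 − 161550 = 0 → M_A = 184900 N·mm.

A_x = -400.0 N, A_y = 160.8 N, M_A = 184900 N·mm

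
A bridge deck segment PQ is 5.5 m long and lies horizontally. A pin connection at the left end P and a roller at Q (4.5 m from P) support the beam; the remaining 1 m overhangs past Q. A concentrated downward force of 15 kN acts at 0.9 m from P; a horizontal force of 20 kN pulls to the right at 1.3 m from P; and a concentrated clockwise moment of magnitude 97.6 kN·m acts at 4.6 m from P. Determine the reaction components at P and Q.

P_x = -20.00 kN, P_y = -9.689 kN, Q_y = 24.69 kN

Moments about P: Q_y·4.5 − 15·0.9 − 97.6 = 0 → Q_y = 111.1/4.5 = 24.6889 ≈ 24.69 kN.
ΣF_y = 0: P_y + 24.6889 − 15 = 0 → P_y = -9.689 kN.
ΣF_x = 0: P_x + 20 = 0 → P_x = -20.00 kN.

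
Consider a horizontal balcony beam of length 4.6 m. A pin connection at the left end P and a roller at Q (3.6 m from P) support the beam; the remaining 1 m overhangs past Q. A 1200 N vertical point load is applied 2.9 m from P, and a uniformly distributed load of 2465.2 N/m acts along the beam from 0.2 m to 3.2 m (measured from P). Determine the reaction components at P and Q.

P_x = 0, P_y = 4137 N, Q_y = 4459 N

Resultant of the distributed load: 2465.2 × 3 = 7395.6 N at 1.7 m from P.
Moments about P: Q_y·3.6 − 1200·2.9 − (2465.2·3)·1.7 = 0 → Q_y = 16052.52/3.6 = 4459.03 ≈ 4459 N.
ΣF_y = 0: P_y + 4459.03 − 1200 − 2465.2·3 = 0 → P_y = 4137 N.
ΣF_x = 0: no horizontal applied forces, so P_x = 0.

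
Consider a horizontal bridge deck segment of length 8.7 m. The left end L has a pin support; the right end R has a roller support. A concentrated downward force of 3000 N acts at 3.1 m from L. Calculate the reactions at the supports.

Taking moments about L: R_y·8.7 − 3000·3.1 = 0 → R_y = 9300/8.7 = 1068.97 ≈ 1069 N.
ΣF_y = 0: L_y + 1068.97 − 3000 = 0 → L_y = 1931 N.
ΣF_x = 0: no horizontal applied forces, so L_x = 0.

L_x = 0, L_y = 1931 N, R_y = 1069 N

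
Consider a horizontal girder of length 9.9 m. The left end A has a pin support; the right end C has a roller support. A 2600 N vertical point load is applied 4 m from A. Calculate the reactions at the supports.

A_x = 0, A_y = 1549 N, C_y = 1051 N

Taking moments about A: C_y·9.9 − 2600·4 = 0 → C_y = 10400/9.9 = 1050.51 ≈ 1051 N.
ΣF_y = 0: A_y + 1050.51 − 2600 = 0 → A_y = 1549 N.
ΣF_x = 0: no horizontal applied forces, so A_x = 0.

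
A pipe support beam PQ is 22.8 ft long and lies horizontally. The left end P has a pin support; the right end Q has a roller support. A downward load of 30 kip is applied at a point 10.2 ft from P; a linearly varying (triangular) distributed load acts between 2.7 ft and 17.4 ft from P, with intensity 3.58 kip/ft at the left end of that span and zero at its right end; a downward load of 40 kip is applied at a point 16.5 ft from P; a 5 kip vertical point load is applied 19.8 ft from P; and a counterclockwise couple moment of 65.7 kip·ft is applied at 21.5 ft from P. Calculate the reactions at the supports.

Resultant of the triangular load: ½ × 3.58 × 14.7 = 26.313 kip, acting at 7.6 ft from P (one-third of the span from the peak).
ΣM about P: Q_y·22.8 − 30·10.2 − (½·3.58·14.7)·7.6 − 40·16.5 − 5·19.8 + 65.7 = 0 → Q_y = 1199.2788/22.8 = 52.5999 ≈ 52.60 kip.
ΣF_y = 0: P_y + 52.5999 − 30 − ½·3.58·14.7 − 40 − 5 = 0 → P_y = 48.71 kip.
ΣF_x = 0: no horizontal applied forces, so P_x = 0.

P_x = 0, P_y = 48.71 kip, Q_y = 52.60 kip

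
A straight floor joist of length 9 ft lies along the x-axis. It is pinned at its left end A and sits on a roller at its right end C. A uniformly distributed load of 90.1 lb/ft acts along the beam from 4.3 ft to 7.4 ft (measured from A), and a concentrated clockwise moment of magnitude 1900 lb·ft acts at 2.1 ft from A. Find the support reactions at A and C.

Resultant of the distributed load: 90.1 × 3.1 = 279.31 lb at 5.85 ft from A.
Moments about A: C_y·9 − (90.1·3.1)·5.85 − 1900 = 0 → C_y = 3533.9635/9 = 392.663 ≈ 392.7 lb.
ΣF_y = 0: A_y + 392.663 − 90.1·3.1 = 0 → A_y = -113.4 lb.
ΣF_x = 0: no horizontal applied forces, so A_x = 0.

A_x = 0, A_y = -113.4 lb, C_y = 392.7 lb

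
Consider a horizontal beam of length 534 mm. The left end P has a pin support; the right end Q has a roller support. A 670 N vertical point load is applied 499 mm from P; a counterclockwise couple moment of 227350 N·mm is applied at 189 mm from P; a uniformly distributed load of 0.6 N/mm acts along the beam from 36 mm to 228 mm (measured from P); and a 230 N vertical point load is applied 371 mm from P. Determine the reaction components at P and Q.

Resultant of the distributed load: 0.6 × 192 = 115.2 N at 132 mm from P.
Taking moments about P: Q_y·534 − 670·499 + 227350 − (0.6·192)·132 − 230·371 = 0 → Q_y = 207516.4/534 = 388.607 ≈ 388.6 N.
ΣF_y = 0: P_y + 388.607 − 670 − 0.6·192 − 230 = 0 → P_y = 626.6 N.
ΣF_x = 0: no horizontal applied forces, so P_x = 0.

P_x = 0, P_y = 626.6 N, Q_y = 388.6 N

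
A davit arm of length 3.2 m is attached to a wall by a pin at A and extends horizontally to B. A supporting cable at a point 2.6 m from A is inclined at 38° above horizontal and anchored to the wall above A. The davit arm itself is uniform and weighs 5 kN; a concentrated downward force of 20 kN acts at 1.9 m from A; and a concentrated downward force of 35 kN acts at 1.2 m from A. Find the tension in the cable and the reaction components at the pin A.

ΣM about A: T·sin38°·2.6 − 5·1.6 − 20·1.9 − 35·1.2 = 0 → T = 88/(2.6·0.615661) = 54.9753 ≈ 54.98 kN.
ΣF_x = 0: A_x − T·cos38° = 0 → A_x = 54.9753 × 0.788011 = 43.32 kN.
ΣF_y = 0: A_y + T·sin38° − 5 − 20 − 35 = 0 → A_y = 60 − 54.9753 × 0.615661 = 26.15 kN.

T = 54.98 kN, A_x = 43.32 kN, A_y = 26.15 kN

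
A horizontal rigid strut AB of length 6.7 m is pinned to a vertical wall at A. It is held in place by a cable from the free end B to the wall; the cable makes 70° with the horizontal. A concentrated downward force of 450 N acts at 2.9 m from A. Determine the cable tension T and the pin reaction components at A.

ΣM about A: T·sin70°·6.7 − 450·2.9 = 0 → T = 1305/(6.7·0.939693) = 207.276 ≈ 207.3 N.
ΣF_x = 0: A_x − T·cos70° = 0 → A_x = 207.276 × 0.34202 = 70.89 N.
ΣF_y = 0: A_y + T·sin70° − 450 = 0 → A_y = 450 − 207.276 × 0.939693 = 255.2 N.

T = 207.3 N, A_x = 70.89 N, A_y = 255.2 N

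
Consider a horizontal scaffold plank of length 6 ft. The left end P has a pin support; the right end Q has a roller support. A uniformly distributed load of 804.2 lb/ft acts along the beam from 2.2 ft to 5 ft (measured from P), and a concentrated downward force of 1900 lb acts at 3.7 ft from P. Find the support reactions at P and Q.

P_x = 0, P_y = 1629 lb, Q_y = 2523 lb

Resultant of the distributed load: 804.2 × 2.8 = 2251.76 lb at 3.6 ft from P.
ΣM about P: Q_y·6 − (804.2·2.8)·3.6 − 1900·3.7 = 0 → Q_y = 15136.336/6 = 2522.72 ≈ 2523 lb.
ΣF_y = 0: P_y + 2522.72 − 804.2·2.8 − 1900 = 0 → P_y = 1629 lb.
ΣF_x = 0: no horizontal applied forces, so P_x = 0.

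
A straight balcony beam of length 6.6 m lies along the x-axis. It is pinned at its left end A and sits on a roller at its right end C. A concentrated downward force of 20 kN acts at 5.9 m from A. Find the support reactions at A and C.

ΣM about A: C_y·6.6 − 20·5.9 = 0 → C_y = 118/6.6 = 17.8788 ≈ 17.88 kN.
ΣF_y = 0: A_y + 17.8788 − 20 = 0 → A_y = 2.121 kN.
ΣF_x = 0: no horizontal applied forces, so A_x = 0.

A_x = 0, A_y = 2.121 kN, C_y = 17.88 kN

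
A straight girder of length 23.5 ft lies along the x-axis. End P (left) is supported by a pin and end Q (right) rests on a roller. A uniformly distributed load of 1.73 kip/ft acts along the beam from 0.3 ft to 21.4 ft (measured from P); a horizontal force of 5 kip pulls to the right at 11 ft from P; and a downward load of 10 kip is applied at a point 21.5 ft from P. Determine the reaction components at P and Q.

Resultant of the distributed load: 1.73 × 21.1 = 36.503 kip at 10.85 ft from P.
Taking moments about P: Q_y·23.5 − (1.73·21.1)·10.85 − 10·21.5 = 0 → Q_y = 611.05755/23.5 = 26.0024 ≈ 26.00 kip.
ΣF_y = 0: P_y + 26.0024 − 1.73·21.1 − 10 = 0 → P_y = 20.50 kip.
ΣF_x = 0: P_x + 5 = 0 → P_x = -5.000 kip.

P_x = -5.000 kip, P_y = 20.50 kip, Q_y = 26.00 kip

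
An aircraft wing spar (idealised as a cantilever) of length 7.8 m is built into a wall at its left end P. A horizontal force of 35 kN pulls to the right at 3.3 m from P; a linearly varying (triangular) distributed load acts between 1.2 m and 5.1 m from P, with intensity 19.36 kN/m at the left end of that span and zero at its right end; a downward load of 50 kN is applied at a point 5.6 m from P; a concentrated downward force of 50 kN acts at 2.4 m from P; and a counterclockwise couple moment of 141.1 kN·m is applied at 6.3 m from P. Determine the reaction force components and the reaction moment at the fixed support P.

Resultant of the triangular load: ½ × 19.36 × 3.9 = 37.752 kN, acting at 2.5 m from P (one-third of the span from the peak).
ΣF_x = 0: P_x + 35 = 0 → P_x = -35.00 kN.
ΣF_y = 0: P_y − ½·19.36·3.9 − 50 − 50 = 0 → P_y = 137.8 kN.
ΣM about P: M_P − (½·19.36·3.9)·2.5 − 50·5.6 − 50·2.4 + 141.1 = 0 → M_P = 353.3 kN·m.

P_x = -35.00 kN, P_y = 137.8 kN, M_P = 353.3 kN·m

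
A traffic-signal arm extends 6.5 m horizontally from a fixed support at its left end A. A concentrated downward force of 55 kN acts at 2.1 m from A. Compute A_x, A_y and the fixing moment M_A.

A_x = 0, A_y = 55.00 kN, M_A = 115.5 kN·m

ΣF_x = 0: A_x = 0.
ΣF_y = 0: A_y − 55 = 0 → A_y = 55.00 kN.
ΣM about A: M_A − 55·2.1 = 0 → M_A = 115.5 kN·m.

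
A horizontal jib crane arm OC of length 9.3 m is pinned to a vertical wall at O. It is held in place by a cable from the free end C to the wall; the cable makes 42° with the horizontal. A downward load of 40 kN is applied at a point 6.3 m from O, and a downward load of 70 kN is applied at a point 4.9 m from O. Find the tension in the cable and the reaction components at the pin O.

T = 95.61 kN, O_x = 71.06 kN, O_y = 46.02 kN

ΣM about O: T·sin42°·9.3 − 40·6.3 − 70·4.9 = 0 → T = 595/(9.3·0.669131) = 95.6143 ≈ 95.61 kN.
ΣF_x = 0: O_x − T·cos42° = 0 → O_x = 95.6143 × 0.743145 = 71.06 kN.
ΣF_y = 0: O_y + T·sin42° − 40 − 70 = 0 → O_y = 110 − 95.6143 × 0.669131 = 46.02 kN.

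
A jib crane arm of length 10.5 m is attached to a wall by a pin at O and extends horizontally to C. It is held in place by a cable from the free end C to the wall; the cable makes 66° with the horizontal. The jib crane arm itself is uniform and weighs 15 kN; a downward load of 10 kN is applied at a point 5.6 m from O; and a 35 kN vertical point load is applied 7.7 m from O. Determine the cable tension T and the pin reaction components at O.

ΣM about O: T·sin66°·10.5 − 15·5.25 − 10·5.6 − 35·7.7 = 0 → T = 404.25/(10.5·0.913545) = 42.1435 ≈ 42.14 kN.
ΣF_x = 0: O_x − T·cos66° = 0 → O_x = 42.1435 × 0.406737 = 17.14 kN.
ΣF_y = 0: O_y + T·sin66° − 15 − 10 − 35 = 0 → O_y = 60 − 42.1435 × 0.913545 = 21.50 kN.

T = 42.14 kN, O_x = 17.14 kN, O_y = 21.50 kN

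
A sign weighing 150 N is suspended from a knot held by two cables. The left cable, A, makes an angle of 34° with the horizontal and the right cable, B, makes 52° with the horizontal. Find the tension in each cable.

T_A = 92.57 N, T_B = 124.7 N

ΣF_x = 0: −T_A·cos34° + T_B·cos52° = 0 → T_B = 1.34658·T_A.
ΣF_y = 0: T_A·sin34° + T_B·sin52° = 150.
Substitute: T_A·(0.559193 + 1.34658·0.788011) = 150 → T_A = 92.5747 ≈ 92.57 N.
Then T_B = 1.34658 × 92.5747 = 124.7 N.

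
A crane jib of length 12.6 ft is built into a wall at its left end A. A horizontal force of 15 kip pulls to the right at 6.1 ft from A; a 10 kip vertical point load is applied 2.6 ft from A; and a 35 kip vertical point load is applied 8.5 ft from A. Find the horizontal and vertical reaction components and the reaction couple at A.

ΣF_x = 0: A_x + 15 = 0 → A_x = -15.00 kip.
ΣF_y = 0: A_y − 10 − 35 = 0 → A_y = 45.00 kip.
ΣM about A: M_A − 10·2.6 − 35·8.5 = 0 → M_A = 323.5 kip·ft.

A_x = -15.00 kip, A_y = 45.00 kip, M_A = 323.5 kip·ft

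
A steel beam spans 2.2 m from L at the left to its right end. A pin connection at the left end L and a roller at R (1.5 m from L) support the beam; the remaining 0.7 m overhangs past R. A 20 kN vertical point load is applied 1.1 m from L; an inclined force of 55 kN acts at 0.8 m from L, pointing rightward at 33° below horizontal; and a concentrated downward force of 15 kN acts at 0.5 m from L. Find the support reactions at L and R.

ΣM about L: R_y·1.5 − 20·1.1 − 55·sin33°·0.8 − 15·0.5 = 0 → R_y = 53.4641/1.5 = 35.6427 ≈ 35.64 kN.
ΣF_y = 0: L_y + 35.6427 − 20 − 55·sin33° − 15 = 0 → L_y = 29.31 kN.
ΣF_x = 0: L_x + 55·cos33° = 0 → L_x = -46.13 kN.

L_x = -46.13 kN, L_y = 29.31 kN, R_y = 35.64 kN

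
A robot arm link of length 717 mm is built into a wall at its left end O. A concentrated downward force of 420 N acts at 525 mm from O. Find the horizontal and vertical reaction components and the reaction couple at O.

O_x = 0, O_y = 420.0 N, M_O = 220500 N·mm

ΣF_x = 0: O_x = 0.
ΣF_y = 0: O_y − 420 = 0 → O_y = 420.0 N.
ΣM about O: M_O − 420·525 = 0 → M_O = 220500 N·mm.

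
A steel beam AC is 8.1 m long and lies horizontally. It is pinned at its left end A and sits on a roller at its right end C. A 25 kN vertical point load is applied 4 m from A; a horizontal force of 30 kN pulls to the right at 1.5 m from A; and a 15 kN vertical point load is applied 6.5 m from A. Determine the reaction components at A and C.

Taking moments about A: C_y·8.1 − 25·4 − 15·6.5 = 0 → C_y = 197.5/8.1 = 24.3827 ≈ 24.38 kN.
ΣF_y = 0: A_y + 24.3827 − 25 − 15 = 0 → A_y = 15.62 kN.
ΣF_x = 0: A_x + 30 = 0 → A_x = -30.00 kN.

A_x = -30.00 kN, A_y = 15.62 kN, C_y = 24.38 kN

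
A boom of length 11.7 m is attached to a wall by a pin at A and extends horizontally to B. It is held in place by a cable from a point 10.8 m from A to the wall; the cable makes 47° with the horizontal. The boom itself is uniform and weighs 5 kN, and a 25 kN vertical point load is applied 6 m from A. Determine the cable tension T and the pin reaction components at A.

ΣM about A: T·sin47°·10.8 − 5·5.85 − 25·6 = 0 → T = 179.25/(10.8·0.731354) = 22.6938 ≈ 22.69 kN.
ΣF_x = 0: A_x − T·cos47° = 0 → A_x = 22.6938 × 0.681998 = 15.48 kN.
ΣF_y = 0: A_y + T·sin47° − 5 − 25 = 0 → A_y = 30 − 22.6938 × 0.731354 = 13.40 kN.

T = 22.69 kN, A_x = 15.48 kN, A_y = 13.40 kN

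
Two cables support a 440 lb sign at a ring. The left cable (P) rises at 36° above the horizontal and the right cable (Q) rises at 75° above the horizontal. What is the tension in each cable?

T_P = 122.0 lb, T_Q = 381.3 lb

ΣF_x = 0: −T_P·cos36° + T_Q·cos75° = 0 → T_Q = 3.1258·T_P.
ΣF_y = 0: T_P·sin36° + T_Q·sin75° = 440.
Substitute: T_P·(0.587785 + 3.1258·0.965926) = 440 → T_P = 121.982 ≈ 122.0 lb.
Then T_Q = 3.1258 × 121.982 = 381.3 lb.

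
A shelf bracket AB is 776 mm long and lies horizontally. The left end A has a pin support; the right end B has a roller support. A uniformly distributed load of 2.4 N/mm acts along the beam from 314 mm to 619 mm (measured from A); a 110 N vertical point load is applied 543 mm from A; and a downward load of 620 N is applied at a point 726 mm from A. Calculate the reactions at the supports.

A_x = 0, A_y = 364.9 N, B_y = 1097 N

Resultant of the distributed load: 2.4 × 305 = 732 N at 466.5 mm from A.
Moments about A: B_y·776 − (2.4·305)·466.5 − 110·543 − 620·726 = 0 → B_y = 851328/776 = 1097.07 ≈ 1097 N.
ΣF_y = 0: A_y + 1097.07 − 2.4·305 − 110 − 620 = 0 → A_y = 364.9 N.
ΣF_x = 0: no horizontal applied forces, so A_x = 0.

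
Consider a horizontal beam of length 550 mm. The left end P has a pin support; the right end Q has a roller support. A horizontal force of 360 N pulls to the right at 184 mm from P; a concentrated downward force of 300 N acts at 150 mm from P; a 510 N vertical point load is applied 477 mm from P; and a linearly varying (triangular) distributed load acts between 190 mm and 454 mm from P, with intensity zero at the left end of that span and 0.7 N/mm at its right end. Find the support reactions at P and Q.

Resultant of the triangular load: ½ × 0.7 × 264 = 92.4 N, acting at 366 mm from P (one-third of the span from the peak).
ΣM about P: Q_y·550 − 300·150 − 510·477 − (½·0.7·264)·366 = 0 → Q_y = 322088.4/550 = 585.615 ≈ 585.6 N.
ΣF_y = 0: P_y + 585.615 − 300 − 510 − ½·0.7·264 = 0 → P_y = 316.8 N.
ΣF_x = 0: P_x + 360 = 0 → P_x = -360.0 N.

P_x = -360.0 N, P_y = 316.8 N, Q_y = 585.6 N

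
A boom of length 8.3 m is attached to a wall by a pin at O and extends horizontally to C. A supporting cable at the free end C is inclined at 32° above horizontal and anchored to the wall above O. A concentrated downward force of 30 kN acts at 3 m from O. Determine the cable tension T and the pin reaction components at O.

T = 20.46 kN, O_x = 17.35 kN, O_y = 19.16 kN

ΣM about O: T·sin32°·8.3 − 30·3 = 0 → T = 90/(8.3·0.529919) = 20.4623 ≈ 20.46 kN.
ΣF_x = 0: O_x − T·cos32° = 0 → O_x = 20.4623 × 0.848048 = 17.35 kN.
ΣF_y = 0: O_y + T·sin32° − 30 = 0 → O_y = 30 − 20.4623 × 0.529919 = 19.16 kN.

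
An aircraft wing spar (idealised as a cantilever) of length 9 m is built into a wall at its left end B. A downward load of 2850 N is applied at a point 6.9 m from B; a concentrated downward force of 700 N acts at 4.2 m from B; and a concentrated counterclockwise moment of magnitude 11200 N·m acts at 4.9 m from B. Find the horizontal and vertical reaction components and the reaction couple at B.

ΣF_x = 0: B_x = 0.
ΣF_y = 0: B_y − 2850 − 700 = 0 → B_y = 3550 N.
ΣM about B: M_B − 2850·6.9 − 700·4.2 + 11200 = 0 → M_B = 11400 N·m.

B_x = 0, B_y = 3550 N, M_B = 11400 N·m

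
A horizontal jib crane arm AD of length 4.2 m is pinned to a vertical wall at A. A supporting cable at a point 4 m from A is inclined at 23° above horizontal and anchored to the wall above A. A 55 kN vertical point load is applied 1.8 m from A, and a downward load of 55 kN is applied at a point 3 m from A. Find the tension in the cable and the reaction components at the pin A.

ΣM about A: T·sin23°·4 − 55·1.8 − 55·3 = 0 → T = 264/(4·0.390731) = 168.914 ≈ 168.9 kN.
ΣF_x = 0: A_x − T·cos23° = 0 → A_x = 168.914 × 0.920505 = 155.5 kN.
ΣF_y = 0: A_y + T·sin23° − 55 − 55 = 0 → A_y = 110 − 168.914 × 0.390731 = 44.00 kN.

T = 168.9 kN, A_x = 155.5 kN, A_y = 44.00 kN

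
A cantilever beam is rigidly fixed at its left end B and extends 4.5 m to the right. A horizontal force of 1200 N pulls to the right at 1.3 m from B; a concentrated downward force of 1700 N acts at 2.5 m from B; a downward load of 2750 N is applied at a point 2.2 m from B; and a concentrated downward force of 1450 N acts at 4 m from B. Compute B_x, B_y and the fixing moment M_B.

ΣF_x = 0: B_x + 1200 = 0 → B_x = -1200 N.
ΣF_y = 0: B_y − 1700 − 2750 − 1450 = 0 → B_y = 5900 N.
ΣM about B: M_B − 1700·2.5 − 2750·2.2 − 1450·4 = 0 → M_B = 16100 N·m.

B_x = -1200 N, B_y = 5900 N, M_B = 16100 N·m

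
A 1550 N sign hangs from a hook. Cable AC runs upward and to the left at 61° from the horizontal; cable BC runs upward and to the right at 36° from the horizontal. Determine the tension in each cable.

ΣF_x = 0: −T_AC·cos61° + T_BC·cos36° = 0 → T_BC = 0.599258·T_AC.
ΣF_y = 0: T_AC·sin61° + T_BC·sin36° = 1550.
Substitute: T_AC·(0.87462 + 0.599258·0.587785) = 1550 → T_AC = 1263.39 ≈ 1263 N.
Then T_BC = 0.599258 × 1263.39 = 757.1 N.

T_AC = 1263 N, T_BC = 757.1 N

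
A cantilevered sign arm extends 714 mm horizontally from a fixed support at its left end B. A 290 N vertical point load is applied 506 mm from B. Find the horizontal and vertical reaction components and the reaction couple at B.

B_x = 0, B_y = 290.0 N, M_B = 146700 N·mm

ΣF_x = 0: B_x = 0.
ΣF_y = 0: B_y − 290 = 0 → B_y = 290.0 N.
ΣM about B: M_B − 290·506 = 0 → M_B = 146700 N·mm.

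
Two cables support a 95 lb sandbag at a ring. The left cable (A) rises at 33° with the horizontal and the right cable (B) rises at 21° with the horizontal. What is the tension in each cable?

T_A = 109.6 lb, T_B = 98.48 lb

ΣF_x = 0: −T_A·cos33° + T_B·cos21° = 0 → T_B = 0.898338·T_A.
ΣF_y = 0: T_A·sin33° + T_B·sin21° = 95.
Substitute: T_A·(0.544639 + 0.898338·0.358368) = 95 → T_A = 109.627 ≈ 109.6 lb.
Then T_B = 0.898338 × 109.627 = 98.48 lb.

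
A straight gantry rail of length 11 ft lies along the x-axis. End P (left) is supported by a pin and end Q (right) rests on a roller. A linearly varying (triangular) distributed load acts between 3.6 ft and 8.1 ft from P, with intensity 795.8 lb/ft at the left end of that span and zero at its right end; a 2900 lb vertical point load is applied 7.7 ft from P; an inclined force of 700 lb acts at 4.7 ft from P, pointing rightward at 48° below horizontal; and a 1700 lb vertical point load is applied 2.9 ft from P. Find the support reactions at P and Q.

P_x = -468.4 lb, P_y = 3380 lb, Q_y = 3531 lb

Resultant of the triangular load: ½ × 795.8 × 4.5 = 1790.55 lb, acting at 5.1 ft from P (one-third of the span from the peak).
Taking moments about P: Q_y·11 − (½·795.8·4.5)·5.1 − 2900·7.7 − 700·sin48°·4.7 − 1700·2.9 = 0 → Q_y = 38836.8/11 = 3530.62 ≈ 3531 lb.
ΣF_y = 0: P_y + 3530.62 − ½·795.8·4.5 − 2900 − 700·sin48° − 1700 = 0 → P_y = 3380 lb.
ΣF_x = 0: P_x + 700·cos48° = 0 → P_x = -468.4 lb.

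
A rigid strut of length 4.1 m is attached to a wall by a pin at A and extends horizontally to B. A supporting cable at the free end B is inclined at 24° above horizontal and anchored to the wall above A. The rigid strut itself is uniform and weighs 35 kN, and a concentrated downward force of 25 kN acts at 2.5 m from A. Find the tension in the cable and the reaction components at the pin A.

T = 80.50 kN, A_x = 73.54 kN, A_y = 27.26 kN

ΣM about A: T·sin24°·4.1 − 35·2.05 − 25·2.5 = 0 → T = 134.25/(4.1·0.406737) = 80.5039 ≈ 80.50 kN.
ΣF_x = 0: A_x − T·cos24° = 0 → A_x = 80.5039 × 0.913545 = 73.54 kN.
ΣF_y = 0: A_y + T·sin24° − 35 − 25 = 0 → A_y = 60 − 80.5039 × 0.406737 = 27.26 kN.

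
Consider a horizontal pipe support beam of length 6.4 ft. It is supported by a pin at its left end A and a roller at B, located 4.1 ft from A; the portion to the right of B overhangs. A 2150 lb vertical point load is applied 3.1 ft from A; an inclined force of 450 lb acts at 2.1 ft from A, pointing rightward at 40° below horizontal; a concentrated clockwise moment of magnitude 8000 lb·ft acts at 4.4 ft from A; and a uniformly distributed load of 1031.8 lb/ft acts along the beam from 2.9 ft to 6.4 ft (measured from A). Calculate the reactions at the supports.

Resultant of the distributed load: 1031.8 × 3.5 = 3611.3 lb at 4.65 ft from A.
ΣM about A: B_y·4.1 − 2150·3.1 − 450·sin40°·2.1 − 8000 − (1031.8·3.5)·4.65 = 0 → B_y = 32065/4.1 = 7820.73 ≈ 7821 lb.
ΣF_y = 0: A_y + 7820.73 − 2150 − 450·sin40° − 1031.8·3.5 = 0 → A_y = -1770 lb.
ΣF_x = 0: A_x + 450·cos40° = 0 → A_x = -344.7 lb.

A_x = -344.7 lb, A_y = -1770 lb, B_y = 7821 lb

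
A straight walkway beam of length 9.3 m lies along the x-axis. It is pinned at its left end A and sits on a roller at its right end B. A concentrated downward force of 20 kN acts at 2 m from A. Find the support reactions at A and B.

Taking moments about A: B_y·9.3 − 20·2 = 0 → B_y = 40/9.3 = 4.30108 ≈ 4.301 kN.
ΣF_y = 0: A_y + 4.30108 − 20 = 0 → A_y = 15.70 kN.
ΣF_x = 0: no horizontal applied forces, so A_x = 0.

A_x = 0, A_y = 15.70 kN, B_y = 4.301 kN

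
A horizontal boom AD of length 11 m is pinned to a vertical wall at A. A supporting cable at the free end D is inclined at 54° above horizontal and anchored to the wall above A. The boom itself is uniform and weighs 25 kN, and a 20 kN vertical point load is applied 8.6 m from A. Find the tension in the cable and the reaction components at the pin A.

ΣM about A: T·sin54°·11 − 25·5.5 − 20·8.6 = 0 → T = 309.5/(11·0.809017) = 34.7785 ≈ 34.78 kN.
ΣF_x = 0: A_x − T·cos54° = 0 → A_x = 34.7785 × 0.587785 = 20.44 kN.
ΣF_y = 0: A_y + T·sin54° − 25 − 20 = 0 → A_y = 45 − 34.7785 × 0.809017 = 16.86 kN.

T = 34.78 kN, A_x = 20.44 kN, A_y = 16.86 kN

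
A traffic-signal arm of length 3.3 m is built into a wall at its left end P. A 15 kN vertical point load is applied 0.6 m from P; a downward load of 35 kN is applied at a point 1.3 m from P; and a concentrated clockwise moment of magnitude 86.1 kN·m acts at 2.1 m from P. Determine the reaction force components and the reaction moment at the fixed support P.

P_x = 0, P_y = 50.00 kN, M_P = 140.6 kN·m

ΣF_x = 0: P_x = 0.
ΣF_y = 0: P_y − 15 − 35 = 0 → P_y = 50.00 kN.
ΣM about P: M_P − 15·0.6 − 35·1.3 − 86.1 = 0 → M_P = 140.6 kN·m.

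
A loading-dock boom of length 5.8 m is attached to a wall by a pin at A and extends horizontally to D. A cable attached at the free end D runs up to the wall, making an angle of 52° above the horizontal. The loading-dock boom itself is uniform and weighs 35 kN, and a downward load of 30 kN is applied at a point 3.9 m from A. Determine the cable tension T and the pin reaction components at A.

ΣM about A: T·sin52°·5.8 − 35·2.9 − 30·3.9 = 0 → T = 218.5/(5.8·0.788011) = 47.807 ≈ 47.81 kN.
ΣF_x = 0: A_x − T·cos52° = 0 → A_x = 47.807 × 0.615661 = 29.43 kN.
ΣF_y = 0: A_y + T·sin52° − 35 − 30 = 0 → A_y = 65 − 47.807 × 0.788011 = 27.33 kN.

T = 47.81 kN, A_x = 29.43 kN, A_y = 27.33 kN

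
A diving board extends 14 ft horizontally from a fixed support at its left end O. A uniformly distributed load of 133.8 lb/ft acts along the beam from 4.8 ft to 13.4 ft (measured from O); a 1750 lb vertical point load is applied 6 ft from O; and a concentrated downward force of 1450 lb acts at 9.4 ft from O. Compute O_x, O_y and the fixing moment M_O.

Resultant of the distributed load: 133.8 × 8.6 = 1150.68 lb at 9.1 ft from O.
ΣF_x = 0: O_x = 0.
ΣF_y = 0: O_y − 133.8·8.6 − 1750 − 1450 = 0 → O_y = 4351 lb.
ΣM about O: M_O − (133.8·8.6)·9.1 − 1750·6 − 1450·9.4 = 0 → M_O = 34600 lb·ft.

O_x = 0, O_y = 4351 lb, M_O = 34600 lb·ft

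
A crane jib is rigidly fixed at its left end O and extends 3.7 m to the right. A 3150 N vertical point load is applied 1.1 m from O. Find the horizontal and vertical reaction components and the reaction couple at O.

ΣF_x = 0: O_x = 0.
ΣF_y = 0: O_y − 3150 = 0 → O_y = 3150 N.
ΣM about O: M_O − 3150·1.1 = 0 → M_O = 3465 N·m.

O_x = 0, O_y = 3150 N, M_O = 3465 N·m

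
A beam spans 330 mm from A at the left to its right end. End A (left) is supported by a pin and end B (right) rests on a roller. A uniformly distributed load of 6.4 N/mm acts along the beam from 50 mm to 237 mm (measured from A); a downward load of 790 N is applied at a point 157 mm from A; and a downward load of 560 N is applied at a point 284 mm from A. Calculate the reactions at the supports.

A_x = 0, A_y = 1169 N, B_y = 1378 N

Resultant of the distributed load: 6.4 × 187 = 1196.8 N at 143.5 mm from A.
Moments about A: B_y·330 − (6.4·187)·143.5 − 790·157 − 560·284 = 0 → B_y = 454810.8/330 = 1378.21 ≈ 1378 N.
ΣF_y = 0: A_y + 1378.21 − 6.4·187 − 790 − 560 = 0 → A_y = 1169 N.
ΣF_x = 0: no horizontal applied forces, so A_x = 0.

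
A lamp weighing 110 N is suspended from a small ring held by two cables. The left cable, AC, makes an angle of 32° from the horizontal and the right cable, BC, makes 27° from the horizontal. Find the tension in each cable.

ΣF_x = 0: −T_AC·cos32° + T_BC·cos27° = 0 → T_BC = 0.951787·T_AC.
ΣF_y = 0: T_AC·sin32° + T_BC·sin27° = 110.
Substitute: T_AC·(0.529919 + 0.951787·0.45399) = 110 → T_AC = 114.343 ≈ 114.3 N.
Then T_BC = 0.951787 × 114.343 = 108.8 N.

T_AC = 114.3 N, T_BC = 108.8 N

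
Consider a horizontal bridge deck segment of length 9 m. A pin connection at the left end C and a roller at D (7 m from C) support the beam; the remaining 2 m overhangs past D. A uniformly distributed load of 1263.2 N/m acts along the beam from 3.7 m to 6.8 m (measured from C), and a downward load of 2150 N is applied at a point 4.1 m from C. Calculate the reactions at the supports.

C_x = 0, C_y = 1870 N, D_y = 4196 N

Resultant of the distributed load: 1263.2 × 3.1 = 3915.92 N at 5.25 m from C.
Moments about C: D_y·7 − (1263.2·3.1)·5.25 − 2150·4.1 = 0 → D_y = 29373.58/7 = 4196.23 ≈ 4196 N.
ΣF_y = 0: C_y + 4196.23 − 1263.2·3.1 − 2150 = 0 → C_y = 1870 N.
ΣF_x = 0: no horizontal applied forces, so C_x = 0.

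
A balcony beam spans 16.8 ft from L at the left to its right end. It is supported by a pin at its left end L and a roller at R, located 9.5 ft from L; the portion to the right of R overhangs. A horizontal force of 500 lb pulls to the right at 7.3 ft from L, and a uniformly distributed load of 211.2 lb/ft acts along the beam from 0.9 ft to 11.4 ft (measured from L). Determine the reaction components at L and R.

L_x = -500.0 lb, L_y = 782.0 lb, R_y = 1436 lb

Resultant of the distributed load: 211.2 × 10.5 = 2217.6 lb at 6.15 ft from L.
ΣM about L: R_y·9.5 − (211.2·10.5)·6.15 = 0 → R_y = 13638.24/9.5 = 1435.6 ≈ 1436 lb.
ΣF_y = 0: L_y + 1435.6 − 211.2·10.5 = 0 → L_y = 782.0 lb.
ΣF_x = 0: L_x + 500 = 0 → L_x = -500.0 lb.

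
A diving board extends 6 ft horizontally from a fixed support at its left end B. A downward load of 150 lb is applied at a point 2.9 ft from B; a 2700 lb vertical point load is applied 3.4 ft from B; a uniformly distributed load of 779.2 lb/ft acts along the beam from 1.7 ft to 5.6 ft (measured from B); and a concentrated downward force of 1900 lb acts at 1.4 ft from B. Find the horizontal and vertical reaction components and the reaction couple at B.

Resultant of the distributed load: 779.2 × 3.9 = 3038.88 lb at 3.65 ft from B.
ΣF_x = 0: B_x = 0.
ΣF_y = 0: B_y − 150 − 2700 − 779.2·3.9 − 1900 = 0 → B_y = 7789 lb.
ΣM about B: M_B − 150·2.9 − 2700·3.4 − (779.2·3.9)·3.65 − 1900·1.4 = 0 → M_B = 23370 lb·ft.

B_x = 0, B_y = 7789 lb, M_B = 23370 lb·ft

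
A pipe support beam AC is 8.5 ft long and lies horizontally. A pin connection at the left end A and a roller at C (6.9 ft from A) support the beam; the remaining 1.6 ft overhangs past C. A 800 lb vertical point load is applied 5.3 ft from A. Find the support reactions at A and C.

Moments about A: C_y·6.9 − 800·5.3 = 0 → C_y = 4240/6.9 = 614.493 ≈ 614.5 lb.
ΣF_y = 0: A_y + 614.493 − 800 = 0 → A_y = 185.5 lb.
ΣF_x = 0: no horizontal applied forces, so A_x = 0.

A_x = 0, A_y = 185.5 lb, C_y = 614.5 lb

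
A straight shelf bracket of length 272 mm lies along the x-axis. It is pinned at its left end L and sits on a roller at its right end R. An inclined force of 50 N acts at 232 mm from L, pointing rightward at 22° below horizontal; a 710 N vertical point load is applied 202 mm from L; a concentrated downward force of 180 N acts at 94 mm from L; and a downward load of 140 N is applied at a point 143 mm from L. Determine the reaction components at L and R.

L_x = -46.36 N, L_y = 369.7 N, R_y = 679.1 N

Moments about L: R_y·272 − 50·sin22°·232 − 710·202 − 180·94 − 140·143 = 0 → R_y = 184705/272 = 679.062 ≈ 679.1 N.
ΣF_y = 0: L_y + 679.062 − 50·sin22° − 710 − 180 − 140 = 0 → L_y = 369.7 N.
ΣF_x = 0: L_x + 50·cos22° = 0 → L_x = -46.36 N.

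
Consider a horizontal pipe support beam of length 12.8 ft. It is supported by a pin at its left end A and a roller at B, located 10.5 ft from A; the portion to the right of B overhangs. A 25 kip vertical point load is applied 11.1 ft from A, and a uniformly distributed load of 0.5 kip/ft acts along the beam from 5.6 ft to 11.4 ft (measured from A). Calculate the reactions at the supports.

A_x = 0, A_y = -0.8762 kip, B_y = 28.78 kip

Resultant of the distributed load: 0.5 × 5.8 = 2.9 kip at 8.5 ft from A.
Taking moments about A: B_y·10.5 − 25·11.1 − (0.5·5.8)·8.5 = 0 → B_y = 302.15/10.5 = 28.7762 ≈ 28.78 kip.
ΣF_y = 0: A_y + 28.7762 − 25 − 0.5·5.8 = 0 → A_y = -0.8762 kip.
ΣF_x = 0: no horizontal applied forces, so A_x = 0.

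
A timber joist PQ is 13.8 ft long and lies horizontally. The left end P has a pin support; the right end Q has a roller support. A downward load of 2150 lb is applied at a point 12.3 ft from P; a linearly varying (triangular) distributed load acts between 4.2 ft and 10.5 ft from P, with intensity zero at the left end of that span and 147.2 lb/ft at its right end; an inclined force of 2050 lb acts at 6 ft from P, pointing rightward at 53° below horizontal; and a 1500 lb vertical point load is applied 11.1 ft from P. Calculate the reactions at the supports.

Resultant of the triangular load: ½ × 147.2 × 6.3 = 463.68 lb, acting at 8.4 ft from P (one-third of the span from the peak).
Moments about P: Q_y·13.8 − 2150·12.3 − (½·147.2·6.3)·8.4 − 2050·sin53°·6 − 1500·11.1 = 0 → Q_y = 56813.1/13.8 = 4116.89 ≈ 4117 lb.
ΣF_y = 0: P_y + 4116.89 − 2150 − ½·147.2·6.3 − 2050·sin53° − 1500 = 0 → P_y = 1634 lb.
ΣF_x = 0: P_x + 2050·cos53° = 0 → P_x = -1234 lb.

P_x = -1234 lb, P_y = 1634 lb, Q_y = 4117 lb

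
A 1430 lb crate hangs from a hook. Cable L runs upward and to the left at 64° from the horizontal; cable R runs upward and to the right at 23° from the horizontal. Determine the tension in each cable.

ΣF_x = 0: −T_L·cos64° + T_R·cos23° = 0 → T_R = 0.476229·T_L.
ΣF_y = 0: T_L·sin64° + T_R·sin23° = 1430.
Substitute: T_L·(0.898794 + 0.476229·0.390731) = 1430 → T_L = 1318.13 ≈ 1318 lb.
Then T_R = 0.476229 × 1318.13 = 627.7 lb.

T_L = 1318 lb, T_R = 627.7 lb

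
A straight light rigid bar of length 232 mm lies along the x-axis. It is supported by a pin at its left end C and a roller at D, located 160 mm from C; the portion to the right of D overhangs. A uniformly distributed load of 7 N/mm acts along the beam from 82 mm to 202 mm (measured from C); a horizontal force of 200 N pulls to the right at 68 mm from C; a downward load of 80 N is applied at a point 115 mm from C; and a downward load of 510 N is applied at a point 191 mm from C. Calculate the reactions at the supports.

C_x = -200.0 N, C_y = 18.19 N, D_y = 1412 N

Resultant of the distributed load: 7 × 120 = 840 N at 142 mm from C.
Moments about C: D_y·160 − (7·120)·142 − 80·115 − 510·191 = 0 → D_y = 225890/160 = 1411.81 ≈ 1412 N.
ΣF_y = 0: C_y + 1411.81 − 7·120 − 80 − 510 = 0 → C_y = 18.19 N.
ΣF_x = 0: C_x + 200 = 0 → C_x = -200.0 N.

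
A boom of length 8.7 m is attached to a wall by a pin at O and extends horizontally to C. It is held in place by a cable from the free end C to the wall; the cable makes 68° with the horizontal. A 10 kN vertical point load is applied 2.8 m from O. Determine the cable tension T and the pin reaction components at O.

ΣM about O: T·sin68°·8.7 − 10·2.8 = 0 → T = 28/(8.7·0.927184) = 3.47115 ≈ 3.471 kN.
ΣF_x = 0: O_x − T·cos68° = 0 → O_x = 3.47115 × 0.374607 = 1.300 kN.
ΣF_y = 0: O_y + T·sin68° − 10 = 0 → O_y = 10 − 3.47115 × 0.927184 = 6.782 kN.

T = 3.471 kN, O_x = 1.300 kN, O_y = 6.782 kN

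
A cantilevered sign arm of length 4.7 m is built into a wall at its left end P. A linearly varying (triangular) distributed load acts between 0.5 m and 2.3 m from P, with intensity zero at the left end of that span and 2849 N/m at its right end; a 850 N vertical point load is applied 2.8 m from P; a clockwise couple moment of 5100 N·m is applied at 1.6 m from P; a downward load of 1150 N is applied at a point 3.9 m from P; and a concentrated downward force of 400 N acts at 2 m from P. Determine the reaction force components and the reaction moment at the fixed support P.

Resultant of the triangular load: ½ × 2849 × 1.8 = 2564.1 N, acting at 1.7 m from P (one-third of the span from the peak).
ΣF_x = 0: P_x = 0.
ΣF_y = 0: P_y − ½·2849·1.8 − 850 − 1150 − 400 = 0 → P_y = 4964 N.
ΣM about P: M_P − (½·2849·1.8)·1.7 − 850·2.8 − 5100 − 1150·3.9 − 400·2 = 0 → M_P = 17120 N·m.

P_x = 0, P_y = 4964 N, M_P = 17120 N·m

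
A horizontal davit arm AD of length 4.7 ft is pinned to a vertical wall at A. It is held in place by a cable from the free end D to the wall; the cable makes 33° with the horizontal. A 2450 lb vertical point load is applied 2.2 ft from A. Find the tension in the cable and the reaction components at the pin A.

T = 2106 lb, A_x = 1766 lb, A_y = 1303 lb

ΣM about A: T·sin33°·4.7 − 2450·2.2 = 0 → T = 5390/(4.7·0.544639) = 2105.63 ≈ 2106 lb.
ΣF_x = 0: A_x − T·cos33° = 0 → A_x = 2105.63 × 0.838671 = 1766 lb.
ΣF_y = 0: A_y + T·sin33° − 2450 = 0 → A_y = 2450 − 2105.63 × 0.544639 = 1303 lb.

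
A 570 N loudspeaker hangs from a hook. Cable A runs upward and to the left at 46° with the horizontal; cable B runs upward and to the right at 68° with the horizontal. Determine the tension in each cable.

T_A = 233.7 N, T_B = 433.4 N

ΣF_x = 0: −T_A·cos46° + T_B·cos68° = 0 → T_B = 1.85437·T_A.
ΣF_y = 0: T_A·sin46° + T_B·sin68° = 570.
Substitute: T_A·(0.71934 + 1.85437·0.927184) = 570 → T_A = 233.733 ≈ 233.7 N.
Then T_B = 1.85437 × 233.733 = 433.4 N.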